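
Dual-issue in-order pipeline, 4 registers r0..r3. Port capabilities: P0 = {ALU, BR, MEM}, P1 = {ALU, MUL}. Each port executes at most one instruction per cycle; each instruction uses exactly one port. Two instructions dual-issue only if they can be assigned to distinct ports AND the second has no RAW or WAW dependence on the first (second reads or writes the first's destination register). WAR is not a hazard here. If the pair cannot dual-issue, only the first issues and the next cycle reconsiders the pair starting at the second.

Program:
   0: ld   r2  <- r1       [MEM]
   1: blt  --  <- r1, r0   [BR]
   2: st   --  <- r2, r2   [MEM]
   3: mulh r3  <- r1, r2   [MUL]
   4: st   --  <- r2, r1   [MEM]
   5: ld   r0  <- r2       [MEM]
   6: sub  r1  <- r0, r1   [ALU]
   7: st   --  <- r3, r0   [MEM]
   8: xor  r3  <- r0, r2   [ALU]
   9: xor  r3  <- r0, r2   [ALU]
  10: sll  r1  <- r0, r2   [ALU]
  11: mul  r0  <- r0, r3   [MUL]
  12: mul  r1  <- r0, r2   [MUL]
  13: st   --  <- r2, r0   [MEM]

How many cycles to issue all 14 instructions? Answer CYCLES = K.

CYCLES = 10

c0: i0 ld.MEM  no-port MEM/BR
c1: i1 blt.BR  no-port BR/MEM
c2: i2/i3 st.MEM mulh.MUL  pair
c3: i4 st.MEM  no-port MEM/MEM
c4: i5 ld.MEM  RAW r0
c5: i6/i7 sub.ALU st.MEM  pair
c6: i8 xor.ALU  WAW r3
c7: i9/i10 xor.ALU sll.ALU  pair
c8: i11 mul.MUL  no-port MUL/MUL
c9: i12/i13 mul.MUL st.MEM  pair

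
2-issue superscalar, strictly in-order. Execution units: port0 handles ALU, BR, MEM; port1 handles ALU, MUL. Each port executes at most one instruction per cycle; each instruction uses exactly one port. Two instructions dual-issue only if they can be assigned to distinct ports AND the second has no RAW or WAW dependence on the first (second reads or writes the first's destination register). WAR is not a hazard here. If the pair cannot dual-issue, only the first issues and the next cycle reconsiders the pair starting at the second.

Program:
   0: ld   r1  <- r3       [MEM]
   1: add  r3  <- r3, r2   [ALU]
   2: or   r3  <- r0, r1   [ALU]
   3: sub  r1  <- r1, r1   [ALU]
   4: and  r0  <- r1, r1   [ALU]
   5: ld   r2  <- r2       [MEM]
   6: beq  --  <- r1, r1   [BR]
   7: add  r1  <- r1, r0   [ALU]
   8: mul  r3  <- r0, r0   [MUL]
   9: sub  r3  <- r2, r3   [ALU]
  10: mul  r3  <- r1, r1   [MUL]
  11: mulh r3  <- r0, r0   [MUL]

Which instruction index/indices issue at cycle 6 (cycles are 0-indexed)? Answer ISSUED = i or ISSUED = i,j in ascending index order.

0. ld.MEM add.ALU @i0&i1  | dual
1. or.ALU sub.ALU @i2&i3  | dual
2. and.ALU ld.MEM @i4&i5  | dual
3. beq.BR add.ALU @i6&i7  | dual
4. mul.MUL @i8  | RAW+WAW r3
5. sub.ALU @i9  | WAW r3
6. mul.MUL @i10  | no-port MUL/MUL
7. mulh.MUL @i11  | tail

ISSUED = 10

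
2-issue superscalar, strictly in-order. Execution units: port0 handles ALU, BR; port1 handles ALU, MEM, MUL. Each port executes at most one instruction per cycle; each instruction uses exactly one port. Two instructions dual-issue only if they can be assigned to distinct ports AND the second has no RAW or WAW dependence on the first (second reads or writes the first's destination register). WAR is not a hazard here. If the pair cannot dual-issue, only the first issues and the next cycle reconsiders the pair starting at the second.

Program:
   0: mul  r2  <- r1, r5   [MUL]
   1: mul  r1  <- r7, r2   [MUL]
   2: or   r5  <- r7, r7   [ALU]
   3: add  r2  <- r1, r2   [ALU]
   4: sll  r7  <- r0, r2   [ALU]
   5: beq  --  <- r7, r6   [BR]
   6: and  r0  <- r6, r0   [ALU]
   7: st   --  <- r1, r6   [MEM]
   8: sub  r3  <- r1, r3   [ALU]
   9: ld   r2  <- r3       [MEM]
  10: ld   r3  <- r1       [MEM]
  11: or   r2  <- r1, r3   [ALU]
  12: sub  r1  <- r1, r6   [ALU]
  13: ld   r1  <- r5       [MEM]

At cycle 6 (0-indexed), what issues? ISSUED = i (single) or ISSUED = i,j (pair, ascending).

ISSUED = 9

[0] i0  mul.MUL  -- no-port MUL/MUL
[1] i1/i2  mul.MUL;or.ALU  -- 2-wide
[2] i3  add.ALU  -- RAW r2
[3] i4  sll.ALU  -- RAW r7
[4] i5/i6  beq.BR;and.ALU  -- 2-wide
[5] i7/i8  st.MEM;sub.ALU  -- 2-wide
[6] i9  ld.MEM  -- no-port MEM/MEM
[7] i10  ld.MEM  -- RAW r3
[8] i11/i12  or.ALU;sub.ALU  -- 2-wide
[9] i13  ld.MEM  -- tail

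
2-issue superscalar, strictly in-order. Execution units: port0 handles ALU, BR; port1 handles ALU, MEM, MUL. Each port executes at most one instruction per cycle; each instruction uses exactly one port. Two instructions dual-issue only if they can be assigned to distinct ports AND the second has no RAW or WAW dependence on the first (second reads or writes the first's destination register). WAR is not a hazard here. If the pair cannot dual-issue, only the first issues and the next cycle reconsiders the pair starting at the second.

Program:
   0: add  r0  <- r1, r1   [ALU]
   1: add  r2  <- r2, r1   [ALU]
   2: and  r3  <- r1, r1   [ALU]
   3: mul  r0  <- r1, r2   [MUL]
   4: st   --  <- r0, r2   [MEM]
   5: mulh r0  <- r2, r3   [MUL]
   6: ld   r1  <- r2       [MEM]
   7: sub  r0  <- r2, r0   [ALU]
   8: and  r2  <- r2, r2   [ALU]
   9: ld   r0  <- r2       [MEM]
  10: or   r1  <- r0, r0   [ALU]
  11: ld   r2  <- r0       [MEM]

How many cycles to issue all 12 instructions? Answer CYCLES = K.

CYCLES = 8

c0: i0&i1 add.ALU add.ALU  2-wide
c1: i2&i3 and.ALU mul.MUL  2-wide
c2: i4 st.MEM  no-port MEM/MUL
c3: i5 mulh.MUL  no-port MUL/MEM
c4: i6&i7 ld.MEM sub.ALU  2-wide
c5: i8 and.ALU  RAW r2
c6: i9 ld.MEM  RAW r0
c7: i10&i11 or.ALU ld.MEM  2-wide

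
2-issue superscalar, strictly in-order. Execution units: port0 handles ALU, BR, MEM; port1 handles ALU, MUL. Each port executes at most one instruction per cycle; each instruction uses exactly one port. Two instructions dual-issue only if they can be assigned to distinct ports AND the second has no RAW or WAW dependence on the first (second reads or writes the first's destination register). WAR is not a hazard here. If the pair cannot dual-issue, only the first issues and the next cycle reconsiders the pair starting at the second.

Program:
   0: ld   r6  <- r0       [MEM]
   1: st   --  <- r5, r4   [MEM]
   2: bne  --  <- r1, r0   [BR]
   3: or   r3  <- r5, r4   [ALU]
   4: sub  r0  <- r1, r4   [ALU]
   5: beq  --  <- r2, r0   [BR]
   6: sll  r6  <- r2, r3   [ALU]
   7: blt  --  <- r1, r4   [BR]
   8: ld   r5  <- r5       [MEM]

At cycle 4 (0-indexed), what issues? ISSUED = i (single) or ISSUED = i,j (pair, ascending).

ISSUED = 5,6

t=0 i0:ld ; no-port MEM/MEM
t=1 i1:st ; no-port MEM/BR
t=2 i2/i3:bne;or ; 2-wide
t=3 i4:sub ; RAW r0
t=4 i5/i6:beq;sll ; 2-wide
t=5 i7:blt ; no-port BR/MEM
t=6 i8:ld ; tail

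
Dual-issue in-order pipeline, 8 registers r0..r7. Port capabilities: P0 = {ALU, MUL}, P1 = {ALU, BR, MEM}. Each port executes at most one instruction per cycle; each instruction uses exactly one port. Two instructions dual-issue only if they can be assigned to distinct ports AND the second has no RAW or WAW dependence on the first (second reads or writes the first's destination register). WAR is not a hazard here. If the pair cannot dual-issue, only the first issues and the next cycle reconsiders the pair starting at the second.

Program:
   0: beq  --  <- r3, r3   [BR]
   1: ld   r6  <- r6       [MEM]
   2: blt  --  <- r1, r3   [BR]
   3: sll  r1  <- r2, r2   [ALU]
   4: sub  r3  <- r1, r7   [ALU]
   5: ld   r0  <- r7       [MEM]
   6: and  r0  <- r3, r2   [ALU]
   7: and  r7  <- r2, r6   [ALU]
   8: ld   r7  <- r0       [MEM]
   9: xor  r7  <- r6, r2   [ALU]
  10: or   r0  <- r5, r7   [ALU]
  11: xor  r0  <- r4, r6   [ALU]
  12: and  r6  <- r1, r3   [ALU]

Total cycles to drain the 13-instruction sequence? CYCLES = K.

CYCLES = 9

  cy0 -> i0 (beq) no-port BR/MEM
  cy1 -> i1 (ld) no-port MEM/BR
  cy2 -> i2&i3 (blt;sll) pair
  cy3 -> i4&i5 (sub;ld) pair
  cy4 -> i6&i7 (and;and) pair
  cy5 -> i8 (ld) WAW r7
  cy6 -> i9 (xor) RAW r7
  cy7 -> i10 (or) WAW r0
  cy8 -> i11&i12 (xor;and) pair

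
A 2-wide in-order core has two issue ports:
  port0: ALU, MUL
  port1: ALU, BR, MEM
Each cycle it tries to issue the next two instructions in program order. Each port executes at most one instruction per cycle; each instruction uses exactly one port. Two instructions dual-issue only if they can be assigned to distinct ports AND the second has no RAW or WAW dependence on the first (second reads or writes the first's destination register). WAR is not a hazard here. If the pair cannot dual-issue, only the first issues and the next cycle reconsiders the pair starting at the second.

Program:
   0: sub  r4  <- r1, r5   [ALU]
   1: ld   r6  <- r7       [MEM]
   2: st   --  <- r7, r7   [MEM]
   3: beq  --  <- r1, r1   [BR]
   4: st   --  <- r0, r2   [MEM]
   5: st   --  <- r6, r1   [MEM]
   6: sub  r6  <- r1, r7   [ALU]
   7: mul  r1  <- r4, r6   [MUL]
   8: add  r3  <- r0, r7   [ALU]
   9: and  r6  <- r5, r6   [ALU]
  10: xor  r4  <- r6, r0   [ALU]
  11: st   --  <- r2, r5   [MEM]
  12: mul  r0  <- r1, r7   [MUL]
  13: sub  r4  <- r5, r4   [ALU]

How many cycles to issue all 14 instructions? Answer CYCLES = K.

CYCLES = 9

c0: i0,i1 sub.ALU+ld.MEM  dual
c1: i2 st.MEM  no-port MEM/BR
c2: i3 beq.BR  no-port BR/MEM
c3: i4 st.MEM  no-port MEM/MEM
c4: i5,i6 st.MEM+sub.ALU  dual
c5: i7,i8 mul.MUL+add.ALU  dual
c6: i9 and.ALU  RAW r6
c7: i10,i11 xor.ALU+st.MEM  dual
c8: i12,i13 mul.MUL+sub.ALU  dual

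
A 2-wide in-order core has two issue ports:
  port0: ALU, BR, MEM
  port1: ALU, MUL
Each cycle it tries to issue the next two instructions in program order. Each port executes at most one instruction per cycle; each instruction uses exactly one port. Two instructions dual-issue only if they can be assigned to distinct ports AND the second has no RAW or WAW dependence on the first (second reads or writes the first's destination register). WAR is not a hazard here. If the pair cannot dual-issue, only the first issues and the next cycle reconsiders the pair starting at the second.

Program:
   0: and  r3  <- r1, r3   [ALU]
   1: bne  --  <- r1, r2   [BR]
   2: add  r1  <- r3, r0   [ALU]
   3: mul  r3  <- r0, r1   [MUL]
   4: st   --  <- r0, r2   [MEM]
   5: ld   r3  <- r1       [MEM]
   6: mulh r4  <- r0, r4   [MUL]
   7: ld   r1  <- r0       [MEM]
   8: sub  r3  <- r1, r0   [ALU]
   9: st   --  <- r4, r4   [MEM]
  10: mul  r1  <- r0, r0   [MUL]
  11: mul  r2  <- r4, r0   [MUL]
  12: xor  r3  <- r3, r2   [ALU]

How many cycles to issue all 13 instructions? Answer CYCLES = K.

#0 head=0: and/bne i0/i1 dual
#1 head=2: add i2 RAW r1
#2 head=3: mul/st i3/i4 dual
#3 head=5: ld/mulh i5/i6 dual
#4 head=7: ld i7 RAW r1
#5 head=8: sub/st i8/i9 dual
#6 head=10: mul i10 no-port MUL/MUL
#7 head=11: mul i11 RAW r2
#8 head=12: xor i12 tail

CYCLES = 9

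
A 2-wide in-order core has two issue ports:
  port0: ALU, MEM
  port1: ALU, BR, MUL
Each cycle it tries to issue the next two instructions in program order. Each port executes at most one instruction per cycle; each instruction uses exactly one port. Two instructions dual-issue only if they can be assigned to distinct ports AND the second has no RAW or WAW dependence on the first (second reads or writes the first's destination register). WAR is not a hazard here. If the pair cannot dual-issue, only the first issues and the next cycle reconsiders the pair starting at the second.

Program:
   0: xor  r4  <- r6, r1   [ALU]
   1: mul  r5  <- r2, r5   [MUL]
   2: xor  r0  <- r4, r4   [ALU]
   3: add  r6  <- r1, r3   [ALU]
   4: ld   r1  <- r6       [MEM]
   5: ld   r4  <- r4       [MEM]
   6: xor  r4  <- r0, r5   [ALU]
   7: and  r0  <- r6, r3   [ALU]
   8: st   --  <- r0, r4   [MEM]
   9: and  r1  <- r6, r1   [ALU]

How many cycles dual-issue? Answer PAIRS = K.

t=0 i0,i1:xor/mul ; 2-wide
t=1 i2,i3:xor/add ; 2-wide
t=2 i4:ld ; no-port MEM/MEM
t=3 i5:ld ; WAW r4
t=4 i6,i7:xor/and ; 2-wide
t=5 i8,i9:st/and ; 2-wide

PAIRS = 4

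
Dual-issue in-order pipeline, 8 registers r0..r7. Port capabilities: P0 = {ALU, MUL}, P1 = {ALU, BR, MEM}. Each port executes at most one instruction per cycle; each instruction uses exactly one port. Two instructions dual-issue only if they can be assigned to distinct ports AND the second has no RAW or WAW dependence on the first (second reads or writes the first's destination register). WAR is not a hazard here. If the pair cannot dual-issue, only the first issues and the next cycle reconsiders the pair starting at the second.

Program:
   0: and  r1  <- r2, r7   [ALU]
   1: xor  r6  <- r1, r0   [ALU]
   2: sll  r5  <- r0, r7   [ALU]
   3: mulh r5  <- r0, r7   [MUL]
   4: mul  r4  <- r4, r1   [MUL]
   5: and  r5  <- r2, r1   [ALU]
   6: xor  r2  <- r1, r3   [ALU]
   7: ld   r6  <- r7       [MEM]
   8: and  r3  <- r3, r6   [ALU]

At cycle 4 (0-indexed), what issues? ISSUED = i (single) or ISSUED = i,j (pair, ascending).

#0 head=0: and i0 RAW r1
#1 head=1: xor+sll i1+i2 pair
#2 head=3: mulh i3 no-port MUL/MUL
#3 head=4: mul+and i4+i5 pair
#4 head=6: xor+ld i6+i7 pair
#5 head=8: and i8 tail

ISSUED = 6,7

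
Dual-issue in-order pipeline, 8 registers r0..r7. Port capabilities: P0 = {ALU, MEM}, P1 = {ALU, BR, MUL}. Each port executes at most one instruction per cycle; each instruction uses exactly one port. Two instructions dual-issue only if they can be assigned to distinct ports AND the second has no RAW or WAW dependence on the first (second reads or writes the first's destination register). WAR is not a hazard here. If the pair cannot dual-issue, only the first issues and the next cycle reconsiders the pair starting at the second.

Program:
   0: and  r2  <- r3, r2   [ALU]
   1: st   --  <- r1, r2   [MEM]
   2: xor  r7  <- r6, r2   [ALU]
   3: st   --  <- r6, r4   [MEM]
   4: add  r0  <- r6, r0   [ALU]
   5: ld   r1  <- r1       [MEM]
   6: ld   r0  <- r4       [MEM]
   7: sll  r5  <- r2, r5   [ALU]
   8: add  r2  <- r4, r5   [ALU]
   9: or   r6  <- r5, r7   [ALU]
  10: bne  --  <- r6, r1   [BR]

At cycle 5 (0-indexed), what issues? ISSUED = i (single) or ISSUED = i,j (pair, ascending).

c0: i0 and.ALU  RAW r2
c1: i1,i2 st.MEM;xor.ALU  dual
c2: i3,i4 st.MEM;add.ALU  dual
c3: i5 ld.MEM  no-port MEM/MEM
c4: i6,i7 ld.MEM;sll.ALU  dual
c5: i8,i9 add.ALU;or.ALU  dual
c6: i10 bne.BR  tail

ISSUED = 8,9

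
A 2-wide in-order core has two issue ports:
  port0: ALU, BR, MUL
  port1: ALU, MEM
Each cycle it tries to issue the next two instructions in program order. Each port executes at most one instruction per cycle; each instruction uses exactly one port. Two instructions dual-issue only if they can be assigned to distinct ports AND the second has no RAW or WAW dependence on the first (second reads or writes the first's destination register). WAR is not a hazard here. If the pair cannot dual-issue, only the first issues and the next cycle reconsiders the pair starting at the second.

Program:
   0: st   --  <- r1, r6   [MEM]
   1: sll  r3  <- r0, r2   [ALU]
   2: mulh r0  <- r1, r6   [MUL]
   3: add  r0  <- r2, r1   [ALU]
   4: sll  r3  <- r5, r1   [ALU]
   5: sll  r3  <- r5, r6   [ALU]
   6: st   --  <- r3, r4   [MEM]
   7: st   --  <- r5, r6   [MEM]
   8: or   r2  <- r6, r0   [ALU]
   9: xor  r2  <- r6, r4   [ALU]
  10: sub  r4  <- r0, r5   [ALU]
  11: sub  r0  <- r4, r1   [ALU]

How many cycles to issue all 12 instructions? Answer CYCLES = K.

CYCLES = 8

  cy0 -> i0/i1 (st+sll) dual
  cy1 -> i2 (mulh) WAW r0
  cy2 -> i3/i4 (add+sll) dual
  cy3 -> i5 (sll) RAW r3
  cy4 -> i6 (st) no-port MEM/MEM
  cy5 -> i7/i8 (st+or) dual
  cy6 -> i9/i10 (xor+sub) dual
  cy7 -> i11 (sub) tail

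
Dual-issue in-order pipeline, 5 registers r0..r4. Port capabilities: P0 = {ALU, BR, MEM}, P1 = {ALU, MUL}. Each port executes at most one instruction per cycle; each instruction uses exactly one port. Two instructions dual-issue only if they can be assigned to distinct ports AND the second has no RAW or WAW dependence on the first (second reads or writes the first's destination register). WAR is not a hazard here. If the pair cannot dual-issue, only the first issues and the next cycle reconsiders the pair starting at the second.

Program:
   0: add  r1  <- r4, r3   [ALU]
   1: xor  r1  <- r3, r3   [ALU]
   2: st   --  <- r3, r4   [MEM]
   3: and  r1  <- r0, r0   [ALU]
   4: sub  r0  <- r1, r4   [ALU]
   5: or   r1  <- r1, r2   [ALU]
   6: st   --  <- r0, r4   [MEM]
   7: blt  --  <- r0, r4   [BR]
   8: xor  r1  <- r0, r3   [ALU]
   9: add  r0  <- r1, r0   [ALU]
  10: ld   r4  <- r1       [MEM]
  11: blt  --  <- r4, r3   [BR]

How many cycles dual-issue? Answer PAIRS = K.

0. add.ALU @i0  | WAW r1
1. xor.ALU/st.MEM @i1/i2  | dual
2. and.ALU @i3  | RAW r1
3. sub.ALU/or.ALU @i4/i5  | dual
4. st.MEM @i6  | no-port MEM/BR
5. blt.BR/xor.ALU @i7/i8  | dual
6. add.ALU/ld.MEM @i9/i10  | dual
7. blt.BR @i11  | tail

PAIRS = 4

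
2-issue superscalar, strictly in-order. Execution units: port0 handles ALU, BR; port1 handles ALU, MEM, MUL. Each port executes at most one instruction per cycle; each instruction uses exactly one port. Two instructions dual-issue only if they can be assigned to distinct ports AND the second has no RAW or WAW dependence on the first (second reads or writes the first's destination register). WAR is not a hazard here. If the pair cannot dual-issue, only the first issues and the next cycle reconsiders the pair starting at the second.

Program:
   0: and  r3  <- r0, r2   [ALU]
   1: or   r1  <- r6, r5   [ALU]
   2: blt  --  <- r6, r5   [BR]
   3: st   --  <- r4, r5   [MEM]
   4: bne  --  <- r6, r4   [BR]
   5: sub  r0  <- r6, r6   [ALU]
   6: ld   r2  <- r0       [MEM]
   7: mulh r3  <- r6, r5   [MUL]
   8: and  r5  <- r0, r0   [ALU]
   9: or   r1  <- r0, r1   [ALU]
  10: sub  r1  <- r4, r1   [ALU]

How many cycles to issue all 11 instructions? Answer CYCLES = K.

CYCLES = 7

[0] i0&i1  and.ALU;or.ALU  -- 2-wide
[1] i2&i3  blt.BR;st.MEM  -- 2-wide
[2] i4&i5  bne.BR;sub.ALU  -- 2-wide
[3] i6  ld.MEM  -- no-port MEM/MUL
[4] i7&i8  mulh.MUL;and.ALU  -- 2-wide
[5] i9  or.ALU  -- RAW+WAW r1
[6] i10  sub.ALU  -- tail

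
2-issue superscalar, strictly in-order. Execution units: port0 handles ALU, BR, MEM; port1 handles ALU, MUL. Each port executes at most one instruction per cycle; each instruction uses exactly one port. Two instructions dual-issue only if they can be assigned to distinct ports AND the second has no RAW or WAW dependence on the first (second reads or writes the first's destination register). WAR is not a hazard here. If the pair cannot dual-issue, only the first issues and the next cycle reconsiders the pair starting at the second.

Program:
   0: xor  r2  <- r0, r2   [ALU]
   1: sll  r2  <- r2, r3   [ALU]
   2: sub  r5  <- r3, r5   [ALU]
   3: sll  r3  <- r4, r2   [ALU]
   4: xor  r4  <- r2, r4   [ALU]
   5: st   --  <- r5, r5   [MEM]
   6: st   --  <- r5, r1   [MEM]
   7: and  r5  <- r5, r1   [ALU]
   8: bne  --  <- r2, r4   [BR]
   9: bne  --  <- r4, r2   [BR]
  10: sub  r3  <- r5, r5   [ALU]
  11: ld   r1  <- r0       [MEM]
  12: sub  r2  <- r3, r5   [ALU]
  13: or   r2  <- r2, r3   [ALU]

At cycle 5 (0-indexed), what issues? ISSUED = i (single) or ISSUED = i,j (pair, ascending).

t=0 i0:xor ; RAW+WAW r2
t=1 i1+i2:sll;sub ; dual
t=2 i3+i4:sll;xor ; dual
t=3 i5:st ; no-port MEM/MEM
t=4 i6+i7:st;and ; dual
t=5 i8:bne ; no-port BR/BR
t=6 i9+i10:bne;sub ; dual
t=7 i11+i12:ld;sub ; dual
t=8 i13:or ; tail

ISSUED = 8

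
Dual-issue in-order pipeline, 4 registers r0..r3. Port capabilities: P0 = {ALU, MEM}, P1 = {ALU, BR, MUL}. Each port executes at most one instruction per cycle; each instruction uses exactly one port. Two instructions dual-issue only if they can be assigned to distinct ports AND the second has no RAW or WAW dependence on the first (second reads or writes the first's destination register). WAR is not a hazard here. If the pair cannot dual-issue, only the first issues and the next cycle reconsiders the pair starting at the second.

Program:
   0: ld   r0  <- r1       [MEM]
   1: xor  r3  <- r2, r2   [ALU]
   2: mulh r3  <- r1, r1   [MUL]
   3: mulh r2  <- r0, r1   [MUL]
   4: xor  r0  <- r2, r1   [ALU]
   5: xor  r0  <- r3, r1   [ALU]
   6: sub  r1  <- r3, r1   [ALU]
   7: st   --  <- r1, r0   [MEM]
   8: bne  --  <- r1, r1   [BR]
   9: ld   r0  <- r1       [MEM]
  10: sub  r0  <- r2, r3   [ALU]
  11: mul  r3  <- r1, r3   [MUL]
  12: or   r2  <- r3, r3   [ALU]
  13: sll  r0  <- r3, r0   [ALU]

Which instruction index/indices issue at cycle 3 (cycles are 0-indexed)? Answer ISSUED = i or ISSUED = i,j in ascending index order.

ISSUED = 4

0. ld+xor @i0,i1  | pair
1. mulh @i2  | no-port MUL/MUL
2. mulh @i3  | RAW r2
3. xor @i4  | WAW r0
4. xor+sub @i5,i6  | pair
5. st+bne @i7,i8  | pair
6. ld @i9  | WAW r0
7. sub+mul @i10,i11  | pair
8. or+sll @i12,i13  | pair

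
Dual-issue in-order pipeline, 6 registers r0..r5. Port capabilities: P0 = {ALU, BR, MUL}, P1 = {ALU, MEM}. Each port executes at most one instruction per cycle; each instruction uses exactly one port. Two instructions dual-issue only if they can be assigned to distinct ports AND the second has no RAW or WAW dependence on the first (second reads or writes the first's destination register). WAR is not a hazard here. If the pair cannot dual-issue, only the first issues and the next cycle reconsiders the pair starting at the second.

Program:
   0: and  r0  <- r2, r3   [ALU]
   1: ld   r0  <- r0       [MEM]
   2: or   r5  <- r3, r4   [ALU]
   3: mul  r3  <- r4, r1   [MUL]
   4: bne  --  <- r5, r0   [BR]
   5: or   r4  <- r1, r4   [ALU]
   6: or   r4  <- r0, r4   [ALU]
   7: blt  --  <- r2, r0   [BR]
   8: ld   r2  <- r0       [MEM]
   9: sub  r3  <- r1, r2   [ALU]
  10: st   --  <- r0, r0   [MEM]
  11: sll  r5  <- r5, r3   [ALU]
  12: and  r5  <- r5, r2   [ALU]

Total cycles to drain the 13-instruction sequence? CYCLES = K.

CYCLES = 9

  cy0 -> i0 (and) RAW+WAW r0
  cy1 -> i1+i2 (ld+or) pair
  cy2 -> i3 (mul) no-port MUL/BR
  cy3 -> i4+i5 (bne+or) pair
  cy4 -> i6+i7 (or+blt) pair
  cy5 -> i8 (ld) RAW r2
  cy6 -> i9+i10 (sub+st) pair
  cy7 -> i11 (sll) RAW+WAW r5
  cy8 -> i12 (and) tail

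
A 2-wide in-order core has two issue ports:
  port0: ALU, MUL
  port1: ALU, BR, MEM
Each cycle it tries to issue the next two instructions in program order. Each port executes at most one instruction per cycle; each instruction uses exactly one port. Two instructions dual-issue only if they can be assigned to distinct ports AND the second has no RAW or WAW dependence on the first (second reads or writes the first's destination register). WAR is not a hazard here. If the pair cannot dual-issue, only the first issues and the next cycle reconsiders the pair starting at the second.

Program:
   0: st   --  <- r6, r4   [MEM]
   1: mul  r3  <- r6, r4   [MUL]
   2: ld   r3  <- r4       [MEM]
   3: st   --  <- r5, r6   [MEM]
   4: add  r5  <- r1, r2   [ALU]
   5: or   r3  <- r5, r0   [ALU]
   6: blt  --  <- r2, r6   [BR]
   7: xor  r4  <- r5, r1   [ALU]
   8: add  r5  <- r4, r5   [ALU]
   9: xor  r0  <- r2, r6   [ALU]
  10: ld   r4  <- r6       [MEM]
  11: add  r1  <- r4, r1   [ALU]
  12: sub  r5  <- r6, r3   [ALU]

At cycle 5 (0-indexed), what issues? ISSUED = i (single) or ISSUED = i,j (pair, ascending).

[0] i0&i1  st.MEM;mul.MUL  -- dual
[1] i2  ld.MEM  -- no-port MEM/MEM
[2] i3&i4  st.MEM;add.ALU  -- dual
[3] i5&i6  or.ALU;blt.BR  -- dual
[4] i7  xor.ALU  -- RAW r4
[5] i8&i9  add.ALU;xor.ALU  -- dual
[6] i10  ld.MEM  -- RAW r4
[7] i11&i12  add.ALU;sub.ALU  -- dual

ISSUED = 8,9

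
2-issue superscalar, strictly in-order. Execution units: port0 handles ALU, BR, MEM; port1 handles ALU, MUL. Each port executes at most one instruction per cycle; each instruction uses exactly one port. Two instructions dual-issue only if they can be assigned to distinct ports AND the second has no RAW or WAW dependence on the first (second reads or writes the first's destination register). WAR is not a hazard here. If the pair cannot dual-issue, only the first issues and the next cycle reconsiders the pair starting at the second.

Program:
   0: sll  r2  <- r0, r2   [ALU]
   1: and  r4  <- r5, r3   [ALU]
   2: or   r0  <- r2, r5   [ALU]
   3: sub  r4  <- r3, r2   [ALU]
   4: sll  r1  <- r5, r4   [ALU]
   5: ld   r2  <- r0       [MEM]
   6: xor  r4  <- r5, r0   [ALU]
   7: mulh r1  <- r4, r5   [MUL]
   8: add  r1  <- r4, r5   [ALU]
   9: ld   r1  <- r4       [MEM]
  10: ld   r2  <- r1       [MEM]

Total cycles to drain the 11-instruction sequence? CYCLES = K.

#0 head=0: sll.ALU and.ALU i0&i1 dual
#1 head=2: or.ALU sub.ALU i2&i3 dual
#2 head=4: sll.ALU ld.MEM i4&i5 dual
#3 head=6: xor.ALU i6 RAW r4
#4 head=7: mulh.MUL i7 WAW r1
#5 head=8: add.ALU i8 WAW r1
#6 head=9: ld.MEM i9 no-port MEM/MEM
#7 head=10: ld.MEM i10 tail

CYCLES = 8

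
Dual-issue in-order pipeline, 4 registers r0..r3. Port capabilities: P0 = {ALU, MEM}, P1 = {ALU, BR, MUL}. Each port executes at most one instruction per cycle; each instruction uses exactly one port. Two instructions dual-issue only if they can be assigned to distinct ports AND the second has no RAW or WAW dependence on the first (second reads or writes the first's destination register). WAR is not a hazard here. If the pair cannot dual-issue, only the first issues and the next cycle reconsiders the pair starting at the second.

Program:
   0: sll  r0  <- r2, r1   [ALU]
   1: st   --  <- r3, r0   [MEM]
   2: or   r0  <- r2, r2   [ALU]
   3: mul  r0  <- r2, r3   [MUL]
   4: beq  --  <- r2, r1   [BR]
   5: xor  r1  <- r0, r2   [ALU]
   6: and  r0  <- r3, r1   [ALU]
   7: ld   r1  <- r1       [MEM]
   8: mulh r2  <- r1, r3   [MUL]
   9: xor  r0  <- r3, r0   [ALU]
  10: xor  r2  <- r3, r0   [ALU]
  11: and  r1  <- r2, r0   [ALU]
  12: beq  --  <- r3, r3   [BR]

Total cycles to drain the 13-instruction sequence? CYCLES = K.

CYCLES = 8

0. sll @i0  | RAW r0
1. st+or @i1+i2  | dual
2. mul @i3  | no-port MUL/BR
3. beq+xor @i4+i5  | dual
4. and+ld @i6+i7  | dual
5. mulh+xor @i8+i9  | dual
6. xor @i10  | RAW r2
7. and+beq @i11+i12  | dual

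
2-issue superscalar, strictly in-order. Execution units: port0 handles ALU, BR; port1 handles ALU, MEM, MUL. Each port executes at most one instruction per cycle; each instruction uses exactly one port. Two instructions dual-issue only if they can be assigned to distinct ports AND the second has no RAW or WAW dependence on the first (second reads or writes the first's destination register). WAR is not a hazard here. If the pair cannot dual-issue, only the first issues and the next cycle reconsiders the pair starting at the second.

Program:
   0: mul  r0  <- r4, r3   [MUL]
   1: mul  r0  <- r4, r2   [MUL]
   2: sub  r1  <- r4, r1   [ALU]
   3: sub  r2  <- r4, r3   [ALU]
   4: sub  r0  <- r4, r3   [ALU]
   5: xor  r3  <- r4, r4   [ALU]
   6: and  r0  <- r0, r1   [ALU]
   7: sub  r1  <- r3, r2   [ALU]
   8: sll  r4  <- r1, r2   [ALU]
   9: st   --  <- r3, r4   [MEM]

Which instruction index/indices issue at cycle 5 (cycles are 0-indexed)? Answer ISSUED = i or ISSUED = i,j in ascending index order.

  cy0 -> i0 (mul.MUL) no-port MUL/MUL
  cy1 -> i1+i2 (mul.MUL;sub.ALU) pair
  cy2 -> i3+i4 (sub.ALU;sub.ALU) pair
  cy3 -> i5+i6 (xor.ALU;and.ALU) pair
  cy4 -> i7 (sub.ALU) RAW r1
  cy5 -> i8 (sll.ALU) RAW r4
  cy6 -> i9 (st.MEM) tail

ISSUED = 8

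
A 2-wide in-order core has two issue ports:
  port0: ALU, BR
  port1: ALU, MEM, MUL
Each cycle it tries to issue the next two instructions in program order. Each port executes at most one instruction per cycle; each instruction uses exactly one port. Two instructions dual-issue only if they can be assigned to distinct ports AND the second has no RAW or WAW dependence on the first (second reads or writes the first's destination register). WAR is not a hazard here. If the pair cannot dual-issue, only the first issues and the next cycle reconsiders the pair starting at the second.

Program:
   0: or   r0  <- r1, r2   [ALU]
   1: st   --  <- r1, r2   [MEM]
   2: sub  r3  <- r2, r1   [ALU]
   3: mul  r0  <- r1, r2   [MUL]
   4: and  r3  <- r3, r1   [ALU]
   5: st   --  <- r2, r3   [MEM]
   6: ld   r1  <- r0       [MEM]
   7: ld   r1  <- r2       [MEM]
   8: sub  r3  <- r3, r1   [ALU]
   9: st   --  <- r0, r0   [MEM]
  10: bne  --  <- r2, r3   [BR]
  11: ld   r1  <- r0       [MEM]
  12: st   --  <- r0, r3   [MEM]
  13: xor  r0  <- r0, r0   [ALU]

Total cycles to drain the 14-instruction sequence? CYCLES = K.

CYCLES = 9

[0] i0+i1  or+st  -- pair
[1] i2+i3  sub+mul  -- pair
[2] i4  and  -- RAW r3
[3] i5  st  -- no-port MEM/MEM
[4] i6  ld  -- no-port MEM/MEM
[5] i7  ld  -- RAW r1
[6] i8+i9  sub+st  -- pair
[7] i10+i11  bne+ld  -- pair
[8] i12+i13  st+xor  -- pair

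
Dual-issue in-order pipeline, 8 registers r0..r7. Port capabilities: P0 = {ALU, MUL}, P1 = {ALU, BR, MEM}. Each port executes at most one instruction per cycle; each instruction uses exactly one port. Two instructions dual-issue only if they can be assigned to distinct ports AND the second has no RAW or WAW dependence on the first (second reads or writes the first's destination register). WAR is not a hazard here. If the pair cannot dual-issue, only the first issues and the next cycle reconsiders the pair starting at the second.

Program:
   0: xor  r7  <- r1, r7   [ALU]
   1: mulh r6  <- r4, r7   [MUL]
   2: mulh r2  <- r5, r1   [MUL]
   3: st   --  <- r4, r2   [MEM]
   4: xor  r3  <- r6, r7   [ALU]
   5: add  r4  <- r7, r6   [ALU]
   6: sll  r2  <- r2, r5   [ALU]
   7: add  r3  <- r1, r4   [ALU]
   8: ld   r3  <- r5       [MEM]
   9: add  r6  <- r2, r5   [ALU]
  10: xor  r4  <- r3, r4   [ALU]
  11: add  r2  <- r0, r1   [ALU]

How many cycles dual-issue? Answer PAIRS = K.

0. xor @i0  | RAW r7
1. mulh @i1  | no-port MUL/MUL
2. mulh @i2  | RAW r2
3. st xor @i3,i4  | pair
4. add sll @i5,i6  | pair
5. add @i7  | WAW r3
6. ld add @i8,i9  | pair
7. xor add @i10,i11  | pair

PAIRS = 4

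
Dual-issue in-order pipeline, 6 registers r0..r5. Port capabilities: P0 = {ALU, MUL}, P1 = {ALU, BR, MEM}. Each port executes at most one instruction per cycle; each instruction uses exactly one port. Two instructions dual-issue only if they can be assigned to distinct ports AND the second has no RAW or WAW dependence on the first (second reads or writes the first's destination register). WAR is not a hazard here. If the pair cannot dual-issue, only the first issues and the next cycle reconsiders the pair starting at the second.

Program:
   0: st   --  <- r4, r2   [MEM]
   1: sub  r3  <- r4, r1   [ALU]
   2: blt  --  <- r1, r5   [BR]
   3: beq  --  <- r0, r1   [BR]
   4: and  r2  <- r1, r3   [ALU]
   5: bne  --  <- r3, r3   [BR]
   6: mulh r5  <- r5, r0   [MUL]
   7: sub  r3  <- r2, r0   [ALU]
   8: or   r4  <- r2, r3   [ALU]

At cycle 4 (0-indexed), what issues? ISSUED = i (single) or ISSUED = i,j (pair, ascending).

#0 head=0: st+sub i0&i1 pair
#1 head=2: blt i2 no-port BR/BR
#2 head=3: beq+and i3&i4 pair
#3 head=5: bne+mulh i5&i6 pair
#4 head=7: sub i7 RAW r3
#5 head=8: or i8 tail

ISSUED = 7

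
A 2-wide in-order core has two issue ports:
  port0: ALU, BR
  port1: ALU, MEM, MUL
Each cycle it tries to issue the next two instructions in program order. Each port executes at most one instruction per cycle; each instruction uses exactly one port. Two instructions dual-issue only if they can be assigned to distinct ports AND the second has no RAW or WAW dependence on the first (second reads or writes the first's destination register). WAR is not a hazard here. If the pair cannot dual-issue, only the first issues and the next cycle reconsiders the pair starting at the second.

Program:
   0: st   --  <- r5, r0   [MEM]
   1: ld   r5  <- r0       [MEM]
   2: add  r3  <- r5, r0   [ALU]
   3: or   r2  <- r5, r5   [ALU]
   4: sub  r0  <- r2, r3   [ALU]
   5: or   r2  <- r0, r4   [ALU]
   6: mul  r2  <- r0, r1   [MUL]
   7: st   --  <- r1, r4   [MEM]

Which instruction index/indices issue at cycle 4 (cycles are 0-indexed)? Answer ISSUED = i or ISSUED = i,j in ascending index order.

t=0 i0:st ; no-port MEM/MEM
t=1 i1:ld ; RAW r5
t=2 i2/i3:add or ; pair
t=3 i4:sub ; RAW r0
t=4 i5:or ; WAW r2
t=5 i6:mul ; no-port MUL/MEM
t=6 i7:st ; tail

ISSUED = 5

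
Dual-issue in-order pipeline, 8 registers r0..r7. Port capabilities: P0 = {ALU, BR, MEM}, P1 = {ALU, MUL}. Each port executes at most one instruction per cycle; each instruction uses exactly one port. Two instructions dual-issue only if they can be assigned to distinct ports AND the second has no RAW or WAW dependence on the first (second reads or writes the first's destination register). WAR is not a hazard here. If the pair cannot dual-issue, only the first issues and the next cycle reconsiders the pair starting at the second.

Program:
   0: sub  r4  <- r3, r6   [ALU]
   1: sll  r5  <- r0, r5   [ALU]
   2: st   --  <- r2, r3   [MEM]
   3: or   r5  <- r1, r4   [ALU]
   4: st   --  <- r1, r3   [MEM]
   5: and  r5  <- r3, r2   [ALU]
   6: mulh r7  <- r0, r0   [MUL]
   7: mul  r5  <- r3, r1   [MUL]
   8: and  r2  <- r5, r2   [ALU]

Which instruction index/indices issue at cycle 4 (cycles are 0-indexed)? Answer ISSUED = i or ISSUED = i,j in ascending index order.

ISSUED = 7

c0: i0/i1 sub.ALU/sll.ALU  pair
c1: i2/i3 st.MEM/or.ALU  pair
c2: i4/i5 st.MEM/and.ALU  pair
c3: i6 mulh.MUL  no-port MUL/MUL
c4: i7 mul.MUL  RAW r5
c5: i8 and.ALU  tail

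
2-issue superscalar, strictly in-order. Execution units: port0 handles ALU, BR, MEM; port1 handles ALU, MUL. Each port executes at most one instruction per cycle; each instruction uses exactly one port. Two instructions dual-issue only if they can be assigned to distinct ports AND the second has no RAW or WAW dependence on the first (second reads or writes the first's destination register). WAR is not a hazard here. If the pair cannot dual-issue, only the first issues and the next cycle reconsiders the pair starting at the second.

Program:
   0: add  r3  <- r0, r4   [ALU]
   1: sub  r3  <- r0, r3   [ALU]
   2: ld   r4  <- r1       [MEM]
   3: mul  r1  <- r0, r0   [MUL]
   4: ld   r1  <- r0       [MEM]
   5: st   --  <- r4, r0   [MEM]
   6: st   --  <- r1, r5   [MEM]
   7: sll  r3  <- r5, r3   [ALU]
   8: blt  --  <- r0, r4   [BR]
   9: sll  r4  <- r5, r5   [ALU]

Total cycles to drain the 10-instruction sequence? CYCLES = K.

[0] i0  add.ALU  -- RAW+WAW r3
[1] i1/i2  sub.ALU+ld.MEM  -- pair
[2] i3  mul.MUL  -- WAW r1
[3] i4  ld.MEM  -- no-port MEM/MEM
[4] i5  st.MEM  -- no-port MEM/MEM
[5] i6/i7  st.MEM+sll.ALU  -- pair
[6] i8/i9  blt.BR+sll.ALU  -- pair

CYCLES = 7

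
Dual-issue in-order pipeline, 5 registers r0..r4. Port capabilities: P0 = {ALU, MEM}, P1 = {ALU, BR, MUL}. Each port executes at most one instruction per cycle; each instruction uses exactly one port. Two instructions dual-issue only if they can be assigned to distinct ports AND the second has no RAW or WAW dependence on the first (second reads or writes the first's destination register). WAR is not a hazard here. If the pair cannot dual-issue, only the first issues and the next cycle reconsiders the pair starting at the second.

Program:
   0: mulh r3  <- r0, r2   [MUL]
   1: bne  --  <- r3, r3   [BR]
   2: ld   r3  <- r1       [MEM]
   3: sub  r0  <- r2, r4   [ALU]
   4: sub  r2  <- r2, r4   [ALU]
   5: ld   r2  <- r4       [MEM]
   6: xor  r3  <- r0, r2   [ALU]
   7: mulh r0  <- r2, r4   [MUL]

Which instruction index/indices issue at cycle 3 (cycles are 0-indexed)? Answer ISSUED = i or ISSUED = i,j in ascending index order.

ISSUED = 5

0. mulh.MUL @i0  | no-port MUL/BR
1. bne.BR;ld.MEM @i1/i2  | 2-wide
2. sub.ALU;sub.ALU @i3/i4  | 2-wide
3. ld.MEM @i5  | RAW r2
4. xor.ALU;mulh.MUL @i6/i7  | 2-wide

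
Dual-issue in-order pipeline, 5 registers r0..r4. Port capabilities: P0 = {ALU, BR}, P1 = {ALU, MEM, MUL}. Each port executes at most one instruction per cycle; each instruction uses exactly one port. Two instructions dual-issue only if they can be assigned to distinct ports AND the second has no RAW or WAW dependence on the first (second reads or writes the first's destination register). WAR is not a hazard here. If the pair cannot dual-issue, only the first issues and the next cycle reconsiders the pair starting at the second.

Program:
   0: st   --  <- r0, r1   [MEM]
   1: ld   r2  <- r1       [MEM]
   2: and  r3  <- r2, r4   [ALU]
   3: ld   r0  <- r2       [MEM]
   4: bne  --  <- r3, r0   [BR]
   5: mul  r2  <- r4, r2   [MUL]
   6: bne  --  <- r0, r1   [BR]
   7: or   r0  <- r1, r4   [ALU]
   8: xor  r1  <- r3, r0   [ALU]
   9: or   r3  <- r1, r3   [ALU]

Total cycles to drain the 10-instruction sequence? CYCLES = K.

CYCLES = 7

#0 head=0: st i0 no-port MEM/MEM
#1 head=1: ld i1 RAW r2
#2 head=2: and+ld i2,i3 dual
#3 head=4: bne+mul i4,i5 dual
#4 head=6: bne+or i6,i7 dual
#5 head=8: xor i8 RAW r1
#6 head=9: or i9 tail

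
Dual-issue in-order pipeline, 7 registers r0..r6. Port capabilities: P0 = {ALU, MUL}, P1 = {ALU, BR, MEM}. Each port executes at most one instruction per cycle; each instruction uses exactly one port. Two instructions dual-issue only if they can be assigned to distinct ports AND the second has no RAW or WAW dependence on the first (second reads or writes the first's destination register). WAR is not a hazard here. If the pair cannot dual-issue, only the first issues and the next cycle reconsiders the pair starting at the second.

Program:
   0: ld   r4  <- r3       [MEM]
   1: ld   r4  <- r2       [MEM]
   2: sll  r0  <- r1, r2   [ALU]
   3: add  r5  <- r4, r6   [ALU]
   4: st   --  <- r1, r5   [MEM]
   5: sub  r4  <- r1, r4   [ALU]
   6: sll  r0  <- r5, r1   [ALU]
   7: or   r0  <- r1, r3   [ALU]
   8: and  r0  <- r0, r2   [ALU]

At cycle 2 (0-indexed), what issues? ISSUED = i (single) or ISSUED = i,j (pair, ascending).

#0 head=0: ld i0 no-port MEM/MEM
#1 head=1: ld/sll i1&i2 pair
#2 head=3: add i3 RAW r5
#3 head=4: st/sub i4&i5 pair
#4 head=6: sll i6 WAW r0
#5 head=7: or i7 RAW+WAW r0
#6 head=8: and i8 tail

ISSUED = 3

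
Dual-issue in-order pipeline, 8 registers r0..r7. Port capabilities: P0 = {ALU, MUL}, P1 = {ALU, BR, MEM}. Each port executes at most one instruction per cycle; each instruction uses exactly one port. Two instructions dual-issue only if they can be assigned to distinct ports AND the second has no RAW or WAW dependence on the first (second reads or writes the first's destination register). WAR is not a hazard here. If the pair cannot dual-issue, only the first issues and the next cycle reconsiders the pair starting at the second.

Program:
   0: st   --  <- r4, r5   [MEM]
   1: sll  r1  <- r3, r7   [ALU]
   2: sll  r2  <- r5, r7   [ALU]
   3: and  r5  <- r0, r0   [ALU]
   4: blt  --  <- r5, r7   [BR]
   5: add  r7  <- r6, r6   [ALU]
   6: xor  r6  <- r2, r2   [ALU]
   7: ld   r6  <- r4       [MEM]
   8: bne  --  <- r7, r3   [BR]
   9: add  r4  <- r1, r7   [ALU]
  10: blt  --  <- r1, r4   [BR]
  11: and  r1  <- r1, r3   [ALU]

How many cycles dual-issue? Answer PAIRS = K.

PAIRS = 5

#0 head=0: st sll i0&i1 pair
#1 head=2: sll and i2&i3 pair
#2 head=4: blt add i4&i5 pair
#3 head=6: xor i6 WAW r6
#4 head=7: ld i7 no-port MEM/BR
#5 head=8: bne add i8&i9 pair
#6 head=10: blt and i10&i11 pair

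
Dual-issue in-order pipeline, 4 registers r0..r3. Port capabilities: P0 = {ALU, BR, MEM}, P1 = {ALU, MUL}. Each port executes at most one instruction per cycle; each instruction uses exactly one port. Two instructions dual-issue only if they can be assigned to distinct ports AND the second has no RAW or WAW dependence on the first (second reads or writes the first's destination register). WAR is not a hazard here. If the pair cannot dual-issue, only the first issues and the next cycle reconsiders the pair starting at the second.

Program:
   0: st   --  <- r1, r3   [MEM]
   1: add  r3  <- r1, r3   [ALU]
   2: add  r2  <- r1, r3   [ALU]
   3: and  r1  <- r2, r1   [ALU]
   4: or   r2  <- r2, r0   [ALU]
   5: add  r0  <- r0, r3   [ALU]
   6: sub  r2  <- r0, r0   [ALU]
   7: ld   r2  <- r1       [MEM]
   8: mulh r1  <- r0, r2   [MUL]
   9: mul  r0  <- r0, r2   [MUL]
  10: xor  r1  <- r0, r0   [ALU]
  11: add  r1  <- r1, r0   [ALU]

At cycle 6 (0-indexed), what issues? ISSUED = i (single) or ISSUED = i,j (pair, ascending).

ISSUED = 8

  cy0 -> i0/i1 (st.MEM/add.ALU) dual
  cy1 -> i2 (add.ALU) RAW r2
  cy2 -> i3/i4 (and.ALU/or.ALU) dual
  cy3 -> i5 (add.ALU) RAW r0
  cy4 -> i6 (sub.ALU) WAW r2
  cy5 -> i7 (ld.MEM) RAW r2
  cy6 -> i8 (mulh.MUL) no-port MUL/MUL
  cy7 -> i9 (mul.MUL) RAW r0
  cy8 -> i10 (xor.ALU) RAW+WAW r1
  cy9 -> i11 (add.ALU) tail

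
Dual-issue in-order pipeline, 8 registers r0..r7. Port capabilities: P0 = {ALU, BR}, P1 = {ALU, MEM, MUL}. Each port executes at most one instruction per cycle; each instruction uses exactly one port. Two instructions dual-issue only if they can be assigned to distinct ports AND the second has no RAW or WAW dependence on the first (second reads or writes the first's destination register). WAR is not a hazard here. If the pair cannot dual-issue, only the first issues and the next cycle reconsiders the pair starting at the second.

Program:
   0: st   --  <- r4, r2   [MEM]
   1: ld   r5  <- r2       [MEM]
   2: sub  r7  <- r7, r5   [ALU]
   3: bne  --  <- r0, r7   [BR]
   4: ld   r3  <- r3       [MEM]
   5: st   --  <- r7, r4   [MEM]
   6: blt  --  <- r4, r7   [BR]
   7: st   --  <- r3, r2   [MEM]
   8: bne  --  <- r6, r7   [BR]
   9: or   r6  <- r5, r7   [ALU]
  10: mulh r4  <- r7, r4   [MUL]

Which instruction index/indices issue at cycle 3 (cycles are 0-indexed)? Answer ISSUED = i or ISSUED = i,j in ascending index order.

ISSUED = 3,4

#0 head=0: st i0 no-port MEM/MEM
#1 head=1: ld i1 RAW r5
#2 head=2: sub i2 RAW r7
#3 head=3: bne;ld i3,i4 dual
#4 head=5: st;blt i5,i6 dual
#5 head=7: st;bne i7,i8 dual
#6 head=9: or;mulh i9,i10 dual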